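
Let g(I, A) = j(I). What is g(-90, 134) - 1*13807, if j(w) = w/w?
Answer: -13806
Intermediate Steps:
j(w) = 1
g(I, A) = 1
g(-90, 134) - 1*13807 = 1 - 1*13807 = 1 - 13807 = -13806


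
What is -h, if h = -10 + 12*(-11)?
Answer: 142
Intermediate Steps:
h = -142 (h = -10 - 132 = -142)
-h = -1*(-142) = 142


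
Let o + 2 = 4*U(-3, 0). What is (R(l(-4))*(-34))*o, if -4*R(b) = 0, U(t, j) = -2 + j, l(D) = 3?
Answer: 0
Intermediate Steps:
R(b) = 0 (R(b) = -1/4*0 = 0)
o = -10 (o = -2 + 4*(-2 + 0) = -2 + 4*(-2) = -2 - 8 = -10)
(R(l(-4))*(-34))*o = (0*(-34))*(-10) = 0*(-10) = 0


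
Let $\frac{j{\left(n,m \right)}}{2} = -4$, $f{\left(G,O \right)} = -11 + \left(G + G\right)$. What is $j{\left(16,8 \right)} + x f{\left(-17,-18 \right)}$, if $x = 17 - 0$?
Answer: $-773$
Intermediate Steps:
$f{\left(G,O \right)} = -11 + 2 G$
$x = 17$ ($x = 17 + 0 = 17$)
$j{\left(n,m \right)} = -8$ ($j{\left(n,m \right)} = 2 \left(-4\right) = -8$)
$j{\left(16,8 \right)} + x f{\left(-17,-18 \right)} = -8 + 17 \left(-11 + 2 \left(-17\right)\right) = -8 + 17 \left(-11 - 34\right) = -8 + 17 \left(-45\right) = -8 - 765 = -773$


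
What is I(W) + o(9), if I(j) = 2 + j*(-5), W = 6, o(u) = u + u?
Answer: -10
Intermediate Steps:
o(u) = 2*u
I(j) = 2 - 5*j
I(W) + o(9) = (2 - 5*6) + 2*9 = (2 - 30) + 18 = -28 + 18 = -10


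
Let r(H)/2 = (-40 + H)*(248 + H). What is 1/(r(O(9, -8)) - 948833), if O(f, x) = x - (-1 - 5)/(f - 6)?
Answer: -1/971097 ≈ -1.0298e-6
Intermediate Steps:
O(f, x) = x + 6/(-6 + f) (O(f, x) = x - (-6)/(-6 + f) = x + 6/(-6 + f))
r(H) = 2*(-40 + H)*(248 + H) (r(H) = 2*((-40 + H)*(248 + H)) = 2*(-40 + H)*(248 + H))
1/(r(O(9, -8)) - 948833) = 1/((-19840 + 2*((6 - 6*(-8) + 9*(-8))/(-6 + 9))² + 416*((6 - 6*(-8) + 9*(-8))/(-6 + 9))) - 948833) = 1/((-19840 + 2*((6 + 48 - 72)/3)² + 416*((6 + 48 - 72)/3)) - 948833) = 1/((-19840 + 2*((⅓)*(-18))² + 416*((⅓)*(-18))) - 948833) = 1/((-19840 + 2*(-6)² + 416*(-6)) - 948833) = 1/((-19840 + 2*36 - 2496) - 948833) = 1/((-19840 + 72 - 2496) - 948833) = 1/(-22264 - 948833) = 1/(-971097) = -1/971097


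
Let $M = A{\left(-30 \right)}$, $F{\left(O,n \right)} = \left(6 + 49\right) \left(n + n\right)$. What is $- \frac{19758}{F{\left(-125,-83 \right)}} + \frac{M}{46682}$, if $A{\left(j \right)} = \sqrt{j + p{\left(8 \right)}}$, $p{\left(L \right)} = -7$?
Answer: $\frac{9879}{4565} + \frac{i \sqrt{37}}{46682} \approx 2.1641 + 0.0001303 i$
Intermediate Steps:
$A{\left(j \right)} = \sqrt{-7 + j}$ ($A{\left(j \right)} = \sqrt{j - 7} = \sqrt{-7 + j}$)
$F{\left(O,n \right)} = 110 n$ ($F{\left(O,n \right)} = 55 \cdot 2 n = 110 n$)
$M = i \sqrt{37}$ ($M = \sqrt{-7 - 30} = \sqrt{-37} = i \sqrt{37} \approx 6.0828 i$)
$- \frac{19758}{F{\left(-125,-83 \right)}} + \frac{M}{46682} = - \frac{19758}{110 \left(-83\right)} + \frac{i \sqrt{37}}{46682} = - \frac{19758}{-9130} + i \sqrt{37} \cdot \frac{1}{46682} = \left(-19758\right) \left(- \frac{1}{9130}\right) + \frac{i \sqrt{37}}{46682} = \frac{9879}{4565} + \frac{i \sqrt{37}}{46682}$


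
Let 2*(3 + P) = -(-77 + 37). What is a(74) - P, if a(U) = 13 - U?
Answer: -78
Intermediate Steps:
P = 17 (P = -3 + (-(-77 + 37))/2 = -3 + (-1*(-40))/2 = -3 + (½)*40 = -3 + 20 = 17)
a(74) - P = (13 - 1*74) - 1*17 = (13 - 74) - 17 = -61 - 17 = -78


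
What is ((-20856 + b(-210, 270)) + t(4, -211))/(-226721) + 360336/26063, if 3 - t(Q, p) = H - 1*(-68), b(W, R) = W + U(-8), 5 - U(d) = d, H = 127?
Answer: 82249446691/5909029423 ≈ 13.919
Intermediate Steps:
U(d) = 5 - d
b(W, R) = 13 + W (b(W, R) = W + (5 - 1*(-8)) = W + (5 + 8) = W + 13 = 13 + W)
t(Q, p) = -192 (t(Q, p) = 3 - (127 - 1*(-68)) = 3 - (127 + 68) = 3 - 1*195 = 3 - 195 = -192)
((-20856 + b(-210, 270)) + t(4, -211))/(-226721) + 360336/26063 = ((-20856 + (13 - 210)) - 192)/(-226721) + 360336/26063 = ((-20856 - 197) - 192)*(-1/226721) + 360336*(1/26063) = (-21053 - 192)*(-1/226721) + 360336/26063 = -21245*(-1/226721) + 360336/26063 = 21245/226721 + 360336/26063 = 82249446691/5909029423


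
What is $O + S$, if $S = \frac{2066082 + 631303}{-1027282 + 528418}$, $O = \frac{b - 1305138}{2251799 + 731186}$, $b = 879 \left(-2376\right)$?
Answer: $- \frac{9739224816913}{1488103829040} \approx -6.5447$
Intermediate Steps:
$b = -2088504$
$O = - \frac{3393642}{2982985}$ ($O = \frac{-2088504 - 1305138}{2251799 + 731186} = - \frac{3393642}{2982985} \approx -1.1377$)
$S = - \frac{2697385}{498864}$ ($S = \frac{2697385}{-498864} = 2697385 \left(- \frac{1}{498864}\right) = - \frac{2697385}{498864} \approx -5.4071$)
$O + S = - \frac{3393642}{2982985} - \frac{2697385}{498864} = - \frac{9739224816913}{1488103829040}$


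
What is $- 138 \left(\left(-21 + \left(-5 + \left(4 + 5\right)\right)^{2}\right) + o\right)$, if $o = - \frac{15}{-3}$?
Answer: $0$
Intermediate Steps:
$o = 5$ ($o = \left(-15\right) \left(- \frac{1}{3}\right) = 5$)
$- 138 \left(\left(-21 + \left(-5 + \left(4 + 5\right)\right)^{2}\right) + o\right) = - 138 \left(\left(-21 + \left(-5 + \left(4 + 5\right)\right)^{2}\right) + 5\right) = - 138 \left(\left(-21 + \left(-5 + 9\right)^{2}\right) + 5\right) = - 138 \left(\left(-21 + 4^{2}\right) + 5\right) = - 138 \left(\left(-21 + 16\right) + 5\right) = - 138 \left(-5 + 5\right) = \left(-138\right) 0 = 0$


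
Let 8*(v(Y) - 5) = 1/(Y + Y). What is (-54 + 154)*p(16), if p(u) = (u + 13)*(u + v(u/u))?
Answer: 244325/4 ≈ 61081.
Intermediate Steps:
v(Y) = 5 + 1/(16*Y) (v(Y) = 5 + 1/(8*(Y + Y)) = 5 + 1/(8*((2*Y))) = 5 + (1/(2*Y))/8 = 5 + 1/(16*Y))
p(u) = (13 + u)*(81/16 + u) (p(u) = (u + 13)*(u + (5 + 1/(16*((u/u))))) = (13 + u)*(u + (5 + (1/16)/1)) = (13 + u)*(u + (5 + (1/16)*1)) = (13 + u)*(u + (5 + 1/16)) = (13 + u)*(u + 81/16) = (13 + u)*(81/16 + u))
(-54 + 154)*p(16) = (-54 + 154)*(1053/16 + 16² + (289/16)*16) = 100*(1053/16 + 256 + 289) = 100*(9773/16) = 244325/4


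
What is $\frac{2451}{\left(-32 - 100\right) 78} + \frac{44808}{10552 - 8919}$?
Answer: $\frac{152446895}{5604456} \approx 27.201$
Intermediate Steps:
$\frac{2451}{\left(-32 - 100\right) 78} + \frac{44808}{10552 - 8919} = \frac{2451}{\left(-132\right) 78} + \frac{44808}{10552 - 8919} = \frac{2451}{-10296} + \frac{44808}{1633} = 2451 \left(- \frac{1}{10296}\right) + 44808 \cdot \frac{1}{1633} = - \frac{817}{3432} + \frac{44808}{1633} = \frac{152446895}{5604456}$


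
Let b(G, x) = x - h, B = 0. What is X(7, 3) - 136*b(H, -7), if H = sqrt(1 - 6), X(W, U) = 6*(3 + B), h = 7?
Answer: 1922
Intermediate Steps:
X(W, U) = 18 (X(W, U) = 6*(3 + 0) = 6*3 = 18)
H = I*sqrt(5) (H = sqrt(-5) = I*sqrt(5) ≈ 2.2361*I)
b(G, x) = -7 + x (b(G, x) = x - 1*7 = x - 7 = -7 + x)
X(7, 3) - 136*b(H, -7) = 18 - 136*(-7 - 7) = 18 - 136*(-14) = 18 + 1904 = 1922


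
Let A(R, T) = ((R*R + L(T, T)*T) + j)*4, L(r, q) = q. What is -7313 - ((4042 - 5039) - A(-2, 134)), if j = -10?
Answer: 65484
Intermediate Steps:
A(R, T) = -40 + 4*R**2 + 4*T**2 (A(R, T) = ((R*R + T*T) - 10)*4 = ((R**2 + T**2) - 10)*4 = (-10 + R**2 + T**2)*4 = -40 + 4*R**2 + 4*T**2)
-7313 - ((4042 - 5039) - A(-2, 134)) = -7313 - ((4042 - 5039) - (-40 + 4*(-2)**2 + 4*134**2)) = -7313 - (-997 - (-40 + 4*4 + 4*17956)) = -7313 - (-997 - (-40 + 16 + 71824)) = -7313 - (-997 - 1*71800) = -7313 - (-997 - 71800) = -7313 - 1*(-72797) = -7313 + 72797 = 65484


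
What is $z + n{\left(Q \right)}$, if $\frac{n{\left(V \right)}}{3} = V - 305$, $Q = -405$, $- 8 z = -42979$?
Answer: $\frac{25939}{8} \approx 3242.4$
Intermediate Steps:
$z = \frac{42979}{8}$ ($z = \left(- \frac{1}{8}\right) \left(-42979\right) = \frac{42979}{8} \approx 5372.4$)
$n{\left(V \right)} = -915 + 3 V$ ($n{\left(V \right)} = 3 \left(V - 305\right) = 3 \left(-305 + V\right) = -915 + 3 V$)
$z + n{\left(Q \right)} = \frac{42979}{8} + \left(-915 + 3 \left(-405\right)\right) = \frac{42979}{8} - 2130 = \frac{25939}{8}$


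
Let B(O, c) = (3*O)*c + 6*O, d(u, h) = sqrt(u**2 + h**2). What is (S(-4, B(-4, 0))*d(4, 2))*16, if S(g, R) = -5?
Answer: -160*sqrt(5) ≈ -357.77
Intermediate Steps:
d(u, h) = sqrt(h**2 + u**2)
B(O, c) = 6*O + 3*O*c (B(O, c) = 3*O*c + 6*O = 6*O + 3*O*c)
(S(-4, B(-4, 0))*d(4, 2))*16 = -5*sqrt(2**2 + 4**2)*16 = -5*sqrt(4 + 16)*16 = -10*sqrt(5)*16 = -160*sqrt(5)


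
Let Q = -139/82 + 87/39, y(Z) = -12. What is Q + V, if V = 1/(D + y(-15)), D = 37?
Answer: 15341/26650 ≈ 0.57565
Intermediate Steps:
Q = 571/1066 (Q = -139*1/82 + 87*(1/39) = -139/82 + 29/13 = 571/1066 ≈ 0.53565)
V = 1/25 (V = 1/(37 - 12) = 1/25 ≈ 0.040000)
Q + V = 571/1066 + 1/25 = 15341/26650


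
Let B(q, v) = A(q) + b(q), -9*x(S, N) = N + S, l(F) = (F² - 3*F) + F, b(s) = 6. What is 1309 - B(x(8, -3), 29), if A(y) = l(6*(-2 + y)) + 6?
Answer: 9281/9 ≈ 1031.2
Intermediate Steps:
l(F) = F² - 2*F
A(y) = 6 + (-14 + 6*y)*(-12 + 6*y) (A(y) = (6*(-2 + y))*(-2 + 6*(-2 + y)) + 6 = (-12 + 6*y)*(-2 + (-12 + 6*y)) + 6 = (-12 + 6*y)*(-14 + 6*y) + 6 = (-14 + 6*y)*(-12 + 6*y) + 6 = 6 + (-14 + 6*y)*(-12 + 6*y))
x(S, N) = -N/9 - S/9 (x(S, N) = -(N + S)/9 = -N/9 - S/9)
B(q, v) = 180 - 156*q + 36*q² (B(q, v) = (174 - 156*q + 36*q²) + 6 = 180 - 156*q + 36*q²)
1309 - B(x(8, -3), 29) = 1309 - (180 - 156*(-⅑*(-3) - ⅑*8) + 36*(-⅑*(-3) - ⅑*8)²) = 1309 - (180 - 156*(⅓ - 8/9) + 36*(⅓ - 8/9)²) = 1309 - (180 - 156*(-5/9) + 36*(-5/9)²) = 1309 - (180 + 260/3 + 36*(25/81)) = 1309 - (180 + 260/3 + 100/9) = 1309 - 1*2500/9 = 1309 - 2500/9 = 9281/9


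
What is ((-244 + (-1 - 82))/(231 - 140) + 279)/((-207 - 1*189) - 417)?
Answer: -8354/24661 ≈ -0.33875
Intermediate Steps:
((-244 + (-1 - 82))/(231 - 140) + 279)/((-207 - 1*189) - 417) = ((-244 - 83)/91 + 279)/((-207 - 189) - 417) = (-327*1/91 + 279)/(-396 - 417) = (-327/91 + 279)/(-813) = (25062/91)*(-1/813) = -8354/24661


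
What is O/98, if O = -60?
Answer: -30/49 ≈ -0.61224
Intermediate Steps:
O/98 = -60/98 = -60*1/98 = -30/49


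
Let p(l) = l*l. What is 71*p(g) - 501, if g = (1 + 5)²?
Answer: 91515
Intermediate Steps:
g = 36 (g = 6² = 36)
p(l) = l²
71*p(g) - 501 = 71*36² - 501 = 71*1296 - 501 = 92016 - 501 = 91515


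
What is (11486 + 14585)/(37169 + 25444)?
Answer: 26071/62613 ≈ 0.41638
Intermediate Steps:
(11486 + 14585)/(37169 + 25444) = 26071/62613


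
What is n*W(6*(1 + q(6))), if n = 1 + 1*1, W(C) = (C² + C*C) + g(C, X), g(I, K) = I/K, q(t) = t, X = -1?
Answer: 6972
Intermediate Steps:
W(C) = -C + 2*C² (W(C) = (C² + C*C) + C/(-1) = (C² + C²) + C*(-1) = 2*C² - C = -C + 2*C²)
n = 2 (n = 1 + 1 = 2)
n*W(6*(1 + q(6))) = 2*((6*(1 + 6))*(-1 + 2*(6*(1 + 6)))) = 2*((6*7)*(-1 + 2*(6*7))) = 2*(42*(-1 + 2*42)) = 2*(42*(-1 + 84)) = 2*(42*83) = 2*3486 = 6972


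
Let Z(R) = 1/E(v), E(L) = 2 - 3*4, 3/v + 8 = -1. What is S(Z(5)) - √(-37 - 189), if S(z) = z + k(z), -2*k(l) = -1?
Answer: ⅖ - I*√226 ≈ 0.4 - 15.033*I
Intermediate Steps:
k(l) = ½ (k(l) = -½*(-1) = ½)
v = -⅓ (v = 3/(-8 - 1) = 3/(-9) = 3*(-⅑) = -⅓ ≈ -0.33333)
E(L) = -10 (E(L) = 2 - 12 = -10)
Z(R) = -⅒ (Z(R) = 1/(-10) = -⅒)
S(z) = ½ + z (S(z) = z + ½ = ½ + z)
S(Z(5)) - √(-37 - 189) = (½ - ⅒) - √(-37 - 189) = ⅖ - √(-226) = ⅖ - I*√226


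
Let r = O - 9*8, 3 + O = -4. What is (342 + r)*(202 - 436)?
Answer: -61542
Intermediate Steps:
O = -7 (O = -3 - 4 = -7)
r = -79 (r = -7 - 9*8 = -7 - 72 = -79)
(342 + r)*(202 - 436) = (342 - 79)*(202 - 436) = 263*(-234) = -61542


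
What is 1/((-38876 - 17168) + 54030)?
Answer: -1/2014 ≈ -0.00049652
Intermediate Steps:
1/((-38876 - 17168) + 54030) = 1/(-56044 + 54030) = 1/(-2014) = -1/2014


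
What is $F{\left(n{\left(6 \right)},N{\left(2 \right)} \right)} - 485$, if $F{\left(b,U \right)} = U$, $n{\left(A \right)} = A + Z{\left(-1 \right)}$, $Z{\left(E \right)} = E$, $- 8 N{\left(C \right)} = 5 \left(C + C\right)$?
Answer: $- \frac{975}{2} \approx -487.5$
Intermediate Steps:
$N{\left(C \right)} = - \frac{5 C}{4}$ ($N{\left(C \right)} = - \frac{5 \left(C + C\right)}{8} = - \frac{5 \cdot 2 C}{8} = - \frac{10 C}{8} = - \frac{5 C}{4}$)
$n{\left(A \right)} = -1 + A$ ($n{\left(A \right)} = A - 1 = -1 + A$)
$F{\left(n{\left(6 \right)},N{\left(2 \right)} \right)} - 485 = \left(- \frac{5}{4}\right) 2 - 485 = - \frac{5}{2} - 485 = - \frac{975}{2}$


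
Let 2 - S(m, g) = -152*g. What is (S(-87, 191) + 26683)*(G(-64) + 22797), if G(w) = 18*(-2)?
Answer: 1268174637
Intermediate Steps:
S(m, g) = 2 + 152*g (S(m, g) = 2 - (-152)*g = 2 + 152*g)
G(w) = -36
(S(-87, 191) + 26683)*(G(-64) + 22797) = ((2 + 152*191) + 26683)*(-36 + 22797) = ((2 + 29032) + 26683)*22761 = (29034 + 26683)*22761 = 55717*22761 = 1268174637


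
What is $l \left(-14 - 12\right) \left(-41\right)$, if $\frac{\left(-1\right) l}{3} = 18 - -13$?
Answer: $-99138$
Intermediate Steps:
$l = -93$ ($l = - 3 \left(18 - -13\right) = - 3 \left(18 + 13\right) = \left(-3\right) 31 = -93$)
$l \left(-14 - 12\right) \left(-41\right) = - 93 \left(-14 - 12\right) \left(-41\right) = \left(-93\right) \left(-26\right) \left(-41\right) = 2418 \left(-41\right) = -99138$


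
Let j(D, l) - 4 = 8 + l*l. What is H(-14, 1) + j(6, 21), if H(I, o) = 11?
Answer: 464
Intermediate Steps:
j(D, l) = 12 + l**2 (j(D, l) = 4 + (8 + l*l) = 4 + (8 + l**2) = 12 + l**2)
H(-14, 1) + j(6, 21) = 11 + (12 + 21**2) = 11 + (12 + 441) = 11 + 453 = 464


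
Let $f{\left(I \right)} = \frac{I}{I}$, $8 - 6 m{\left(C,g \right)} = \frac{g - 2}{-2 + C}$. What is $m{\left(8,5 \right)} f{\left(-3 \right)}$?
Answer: $\frac{5}{4} \approx 1.25$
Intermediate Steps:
$m{\left(C,g \right)} = \frac{4}{3} - \frac{-2 + g}{6 \left(-2 + C\right)}$ ($m{\left(C,g \right)} = \frac{4}{3} - \frac{\left(g - 2\right) \frac{1}{-2 + C}}{6} = \frac{4}{3} - \frac{\left(-2 + g\right) \frac{1}{-2 + C}}{6} = \frac{4}{3} - \frac{\frac{1}{-2 + C} \left(-2 + g\right)}{6} = \frac{4}{3} - \frac{-2 + g}{6 \left(-2 + C\right)}$)
$f{\left(I \right)} = 1$
$m{\left(8,5 \right)} f{\left(-3 \right)} = \frac{-14 - 5 + 8 \cdot 8}{6 \left(-2 + 8\right)} 1 = \frac{-14 - 5 + 64}{6 \cdot 6} \cdot 1 = \frac{1}{6} \cdot \frac{1}{6} \cdot 45 \cdot 1 = \frac{5}{4} \cdot 1 = \frac{5}{4}$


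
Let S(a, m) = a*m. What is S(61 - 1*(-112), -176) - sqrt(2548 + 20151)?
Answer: -30448 - sqrt(22699) ≈ -30599.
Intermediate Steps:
S(61 - 1*(-112), -176) - sqrt(2548 + 20151) = (61 - 1*(-112))*(-176) - sqrt(2548 + 20151) = (61 + 112)*(-176) - sqrt(22699) = 173*(-176) - sqrt(22699) = -30448 - sqrt(22699)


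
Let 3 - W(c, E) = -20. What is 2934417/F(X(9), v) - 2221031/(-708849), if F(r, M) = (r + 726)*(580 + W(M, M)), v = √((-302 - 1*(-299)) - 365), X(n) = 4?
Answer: 339748243547/34669804590 ≈ 9.7995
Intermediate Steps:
W(c, E) = 23 (W(c, E) = 3 - 1*(-20) = 3 + 20 = 23)
v = 4*I*√23 (v = √((-302 + 299) - 365) = √(-3 - 365) = √(-368) = 4*I*√23 ≈ 19.183*I)
F(r, M) = 437778 + 603*r (F(r, M) = (r + 726)*(580 + 23) = (726 + r)*603 = 437778 + 603*r)
2934417/F(X(9), v) - 2221031/(-708849) = 2934417/(437778 + 603*4) - 2221031/(-708849) = 2934417/(437778 + 2412) - 2221031*(-1/708849) = 2934417/440190 + 2221031/708849 = 2934417*(1/440190) + 2221031/708849 = 978139/146730 + 2221031/708849 = 339748243547/34669804590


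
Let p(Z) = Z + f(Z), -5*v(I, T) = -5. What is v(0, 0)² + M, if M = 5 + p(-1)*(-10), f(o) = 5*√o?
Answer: 16 - 50*I ≈ 16.0 - 50.0*I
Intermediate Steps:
v(I, T) = 1 (v(I, T) = -⅕*(-5) = 1)
p(Z) = Z + 5*√Z
M = 15 - 50*I (M = 5 + (-1 + 5*√(-1))*(-10) = 5 + (-1 + 5*I)*(-10) = 5 + (10 - 50*I) = 15 - 50*I ≈ 15.0 - 50.0*I)
v(0, 0)² + M = 1² + (15 - 50*I) = 1 + (15 - 50*I) = 16 - 50*I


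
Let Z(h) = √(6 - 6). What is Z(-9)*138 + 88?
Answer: 88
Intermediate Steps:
Z(h) = 0 (Z(h) = √0 = 0)
Z(-9)*138 + 88 = 0*138 + 88 = 0 + 88 = 88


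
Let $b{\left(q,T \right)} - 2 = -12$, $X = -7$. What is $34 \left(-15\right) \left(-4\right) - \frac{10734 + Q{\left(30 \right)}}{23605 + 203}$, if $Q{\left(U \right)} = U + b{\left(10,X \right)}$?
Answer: $\frac{24278783}{11904} \approx 2039.5$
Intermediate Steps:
$b{\left(q,T \right)} = -10$ ($b{\left(q,T \right)} = 2 - 12 = -10$)
$Q{\left(U \right)} = -10 + U$ ($Q{\left(U \right)} = U - 10 = -10 + U$)
$34 \left(-15\right) \left(-4\right) - \frac{10734 + Q{\left(30 \right)}}{23605 + 203} = 34 \left(-15\right) \left(-4\right) - \frac{10734 + \left(-10 + 30\right)}{23605 + 203} = \left(-510\right) \left(-4\right) - \frac{10734 + 20}{23808} = 2040 - 10754 \cdot \frac{1}{23808} = 2040 - \frac{5377}{11904} = \frac{24278783}{11904}$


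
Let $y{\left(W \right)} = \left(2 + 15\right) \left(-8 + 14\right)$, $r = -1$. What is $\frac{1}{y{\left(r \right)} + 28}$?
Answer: $\frac{1}{130} \approx 0.0076923$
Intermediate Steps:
$y{\left(W \right)} = 102$ ($y{\left(W \right)} = 17 \cdot 6 = 102$)
$\frac{1}{y{\left(r \right)} + 28} = \frac{1}{102 + 28} = \frac{1}{130}$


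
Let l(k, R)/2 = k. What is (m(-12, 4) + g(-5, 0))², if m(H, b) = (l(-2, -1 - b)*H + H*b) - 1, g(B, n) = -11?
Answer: 144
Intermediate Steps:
l(k, R) = 2*k
m(H, b) = -1 - 4*H + H*b (m(H, b) = ((2*(-2))*H + H*b) - 1 = (-4*H + H*b) - 1 = -1 - 4*H + H*b)
(m(-12, 4) + g(-5, 0))² = ((-1 - 4*(-12) - 12*4) - 11)² = ((-1 + 48 - 48) - 11)² = (-1 - 11)² = (-12)² = 144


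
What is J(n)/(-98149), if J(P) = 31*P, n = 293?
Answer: -9083/98149 ≈ -0.092543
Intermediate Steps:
J(n)/(-98149) = (31*293)/(-98149) = 9083*(-1/98149) = -9083/98149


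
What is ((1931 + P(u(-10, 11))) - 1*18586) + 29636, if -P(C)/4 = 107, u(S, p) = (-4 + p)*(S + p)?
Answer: 12553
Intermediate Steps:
P(C) = -428 (P(C) = -4*107 = -428)
((1931 + P(u(-10, 11))) - 1*18586) + 29636 = ((1931 - 428) - 1*18586) + 29636 = (1503 - 18586) + 29636 = -17083 + 29636 = 12553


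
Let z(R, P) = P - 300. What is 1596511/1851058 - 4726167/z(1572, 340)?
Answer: -4374172687123/37021160 ≈ -1.1815e+5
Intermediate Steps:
z(R, P) = -300 + P
1596511/1851058 - 4726167/z(1572, 340) = 1596511/1851058 - 4726167/(-300 + 340) = 1596511*(1/1851058) - 4726167/40 = 1596511/1851058 - 4726167*1/40 = 1596511/1851058 - 4726167/40 = -4374172687123/37021160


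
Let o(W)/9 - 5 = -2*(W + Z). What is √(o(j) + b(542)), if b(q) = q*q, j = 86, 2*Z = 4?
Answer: 5*√11689 ≈ 540.58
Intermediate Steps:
Z = 2 (Z = (½)*4 = 2)
b(q) = q²
o(W) = 9 - 18*W (o(W) = 45 + 9*(-2*(W + 2)) = 45 + 9*(-2*(2 + W)) = 45 + 9*(-4 - 2*W) = 45 + (-36 - 18*W) = 9 - 18*W)
√(o(j) + b(542)) = √((9 - 18*86) + 542²) = √((9 - 1548) + 293764) = √(-1539 + 293764) = √292225 = 5*√11689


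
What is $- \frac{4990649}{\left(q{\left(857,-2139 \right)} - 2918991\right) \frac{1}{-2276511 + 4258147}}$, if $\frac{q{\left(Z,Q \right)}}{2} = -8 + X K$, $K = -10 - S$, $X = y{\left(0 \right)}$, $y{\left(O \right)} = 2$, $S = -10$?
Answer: $\frac{9889649721764}{2919007} \approx 3.388 \cdot 10^{6}$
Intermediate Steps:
$X = 2$
$K = 0$ ($K = -10 - -10 = -10 + 10 = 0$)
$q{\left(Z,Q \right)} = -16$ ($q{\left(Z,Q \right)} = 2 \left(-8 + 2 \cdot 0\right) = 2 \left(-8 + 0\right) = 2 \left(-8\right) = -16$)
$- \frac{4990649}{\left(q{\left(857,-2139 \right)} - 2918991\right) \frac{1}{-2276511 + 4258147}} = - \frac{4990649}{\left(-16 - 2918991\right) \frac{1}{-2276511 + 4258147}} = - \frac{4990649}{\left(-2919007\right) \frac{1}{1981636}} = - \frac{4990649}{- \frac{2919007}{1981636}} = \left(-4990649\right) \left(- \frac{1981636}{2919007}\right) = \frac{9889649721764}{2919007}$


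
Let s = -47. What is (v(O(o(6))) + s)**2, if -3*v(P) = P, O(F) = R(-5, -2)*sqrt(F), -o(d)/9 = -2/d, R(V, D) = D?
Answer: 6631/3 - 188*sqrt(3)/3 ≈ 2101.8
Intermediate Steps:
o(d) = 18/d (o(d) = -(-18)/d = 18/d)
O(F) = -2*sqrt(F)
v(P) = -P/3
(v(O(o(6))) + s)**2 = (-(-2)*sqrt(18/6)/3 - 47)**2 = (-(-2)*sqrt(18*(1/6))/3 - 47)**2 = (-(-2)*sqrt(3)/3 - 47)**2 = (2*sqrt(3)/3 - 47)**2 = (-47 + 2*sqrt(3)/3)**2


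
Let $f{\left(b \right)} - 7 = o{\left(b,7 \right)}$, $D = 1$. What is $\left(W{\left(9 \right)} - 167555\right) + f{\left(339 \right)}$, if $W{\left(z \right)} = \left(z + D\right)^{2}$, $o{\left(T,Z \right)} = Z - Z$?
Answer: $-167448$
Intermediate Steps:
$o{\left(T,Z \right)} = 0$
$W{\left(z \right)} = \left(1 + z\right)^{2}$ ($W{\left(z \right)} = \left(z + 1\right)^{2} = \left(1 + z\right)^{2}$)
$f{\left(b \right)} = 7$ ($f{\left(b \right)} = 7 + 0 = 7$)
$\left(W{\left(9 \right)} - 167555\right) + f{\left(339 \right)} = \left(\left(1 + 9\right)^{2} - 167555\right) + 7 = \left(10^{2} - 167555\right) + 7 = \left(100 - 167555\right) + 7 = -167455 + 7 = -167448$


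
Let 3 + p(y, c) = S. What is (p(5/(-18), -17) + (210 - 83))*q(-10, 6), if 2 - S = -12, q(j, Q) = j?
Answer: -1380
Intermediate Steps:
S = 14 (S = 2 - 1*(-12) = 2 + 12 = 14)
p(y, c) = 11 (p(y, c) = -3 + 14 = 11)
(p(5/(-18), -17) + (210 - 83))*q(-10, 6) = (11 + (210 - 83))*(-10) = (11 + 127)*(-10) = 138*(-10) = -1380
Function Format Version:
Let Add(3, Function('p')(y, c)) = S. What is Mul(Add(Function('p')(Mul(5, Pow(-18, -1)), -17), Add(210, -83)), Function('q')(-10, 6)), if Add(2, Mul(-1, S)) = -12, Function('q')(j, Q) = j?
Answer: -1380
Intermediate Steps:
S = 14 (S = Add(2, Mul(-1, -12)) = Add(2, 12) = 14)
Function('p')(y, c) = 11 (Function('p')(y, c) = Add(-3, 14) = 11)
Mul(Add(Function('p')(Mul(5, Pow(-18, -1)), -17), Add(210, -83)), Function('q')(-10, 6)) = Mul(Add(11, Add(210, -83)), -10) = Mul(Add(11, 127), -10) = Mul(138, -10) = -1380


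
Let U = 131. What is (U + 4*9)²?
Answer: 27889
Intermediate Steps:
(U + 4*9)² = (131 + 4*9)² = (131 + 36)² = 167² = 27889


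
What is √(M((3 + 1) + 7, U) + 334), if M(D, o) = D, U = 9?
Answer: √345 ≈ 18.574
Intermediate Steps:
√(M((3 + 1) + 7, U) + 334) = √(((3 + 1) + 7) + 334) = √((4 + 7) + 334) = √(11 + 334) = √345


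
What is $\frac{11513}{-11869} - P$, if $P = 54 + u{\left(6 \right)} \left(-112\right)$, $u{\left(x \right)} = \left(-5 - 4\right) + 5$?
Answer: $- \frac{5969751}{11869} \approx -502.97$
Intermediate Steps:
$u{\left(x \right)} = -4$ ($u{\left(x \right)} = -9 + 5 = -4$)
$P = 502$ ($P = 54 - -448 = 54 + 448 = 502$)
$\frac{11513}{-11869} - P = \frac{11513}{-11869} - 502 = 11513 \left(- \frac{1}{11869}\right) - 502 = - \frac{11513}{11869} - 502 = - \frac{5969751}{11869}$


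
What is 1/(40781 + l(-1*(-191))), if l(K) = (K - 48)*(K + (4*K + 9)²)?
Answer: 1/85514741 ≈ 1.1694e-8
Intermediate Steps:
l(K) = (-48 + K)*(K + (9 + 4*K)²)
1/(40781 + l(-1*(-191))) = 1/(40781 + (-3888 - (-3423)*(-191) - 695*(-1*(-191))² + 16*(-1*(-191))³)) = 1/(40781 + (-3888 - 3423*191 - 695*191² + 16*191³)) = 1/(40781 + (-3888 - 653793 - 695*36481 + 16*6967871)) = 1/(40781 + (-3888 - 653793 - 25354295 + 111485936)) = 1/(40781 + 85473960) = 1/85514741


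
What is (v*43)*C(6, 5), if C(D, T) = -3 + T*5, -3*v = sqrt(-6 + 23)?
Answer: -946*sqrt(17)/3 ≈ -1300.2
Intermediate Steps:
v = -sqrt(17)/3 (v = -sqrt(-6 + 23)/3 = -sqrt(17)/3 ≈ -1.3744)
C(D, T) = -3 + 5*T
(v*43)*C(6, 5) = (-sqrt(17)/3*43)*(-3 + 5*5) = (-43*sqrt(17)/3)*(-3 + 25) = -43*sqrt(17)/3*22 = -946*sqrt(17)/3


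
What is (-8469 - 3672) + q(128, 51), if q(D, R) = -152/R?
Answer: -619343/51 ≈ -12144.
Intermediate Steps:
(-8469 - 3672) + q(128, 51) = (-8469 - 3672) - 152/51 = -12141 - 152*1/51 = -12141 - 152/51 = -619343/51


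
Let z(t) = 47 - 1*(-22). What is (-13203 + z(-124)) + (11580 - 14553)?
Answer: -16107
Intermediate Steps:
z(t) = 69 (z(t) = 47 + 22 = 69)
(-13203 + z(-124)) + (11580 - 14553) = (-13203 + 69) + (11580 - 14553) = -13134 - 2973 = -16107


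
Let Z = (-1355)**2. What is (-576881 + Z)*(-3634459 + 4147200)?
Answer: 645614753704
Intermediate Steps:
Z = 1836025
(-576881 + Z)*(-3634459 + 4147200) = (-576881 + 1836025)*(-3634459 + 4147200) = 1259144*512741 = 645614753704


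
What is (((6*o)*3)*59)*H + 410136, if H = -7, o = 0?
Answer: 410136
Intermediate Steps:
(((6*o)*3)*59)*H + 410136 = (((6*0)*3)*59)*(-7) + 410136 = ((0*3)*59)*(-7) + 410136 = (0*59)*(-7) + 410136 = 0*(-7) + 410136 = 0 + 410136 = 410136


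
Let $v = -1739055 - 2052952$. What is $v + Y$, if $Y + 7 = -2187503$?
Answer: $-5979517$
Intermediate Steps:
$v = -3792007$
$Y = -2187510$ ($Y = -7 - 2187503 = -2187510$)
$v + Y = -3792007 - 2187510 = -5979517$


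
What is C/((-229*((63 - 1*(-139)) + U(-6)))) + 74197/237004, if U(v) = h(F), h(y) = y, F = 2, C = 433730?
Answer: -24832389467/2767969716 ≈ -8.9713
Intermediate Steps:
U(v) = 2
C/((-229*((63 - 1*(-139)) + U(-6)))) + 74197/237004 = 433730/((-229*((63 - 1*(-139)) + 2))) + 74197/237004 = 433730/((-229*((63 + 139) + 2))) + 74197*(1/237004) = 433730/((-229*(202 + 2))) + 74197/237004 = 433730/((-229*204)) + 74197/237004 = 433730/(-46716) + 74197/237004 = 433730*(-1/46716) + 74197/237004 = -216865/23358 + 74197/237004 = -24832389467/2767969716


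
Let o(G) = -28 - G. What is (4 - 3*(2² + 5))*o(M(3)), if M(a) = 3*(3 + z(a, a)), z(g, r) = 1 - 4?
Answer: 644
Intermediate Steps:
z(g, r) = -3
M(a) = 0 (M(a) = 3*(3 - 3) = 3*0 = 0)
(4 - 3*(2² + 5))*o(M(3)) = (4 - 3*(2² + 5))*(-28 - 1*0) = (4 - 3*(4 + 5))*(-28 + 0) = (4 - 3*9)*(-28) = (4 - 27)*(-28) = -23*(-28) = 644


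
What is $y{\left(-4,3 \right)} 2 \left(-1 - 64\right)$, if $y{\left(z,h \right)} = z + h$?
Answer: $130$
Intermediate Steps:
$y{\left(z,h \right)} = h + z$
$y{\left(-4,3 \right)} 2 \left(-1 - 64\right) = \left(3 - 4\right) 2 \left(-1 - 64\right) = \left(-1\right) 2 \left(-65\right) = \left(-2\right) \left(-65\right) = 130$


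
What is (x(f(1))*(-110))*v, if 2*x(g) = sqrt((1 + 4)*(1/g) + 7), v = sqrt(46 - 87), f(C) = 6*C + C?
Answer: -165*I*sqrt(1722)/7 ≈ -978.14*I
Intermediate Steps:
f(C) = 7*C
v = I*sqrt(41) (v = sqrt(-41) = I*sqrt(41) ≈ 6.4031*I)
x(g) = sqrt(7 + 5/g)/2 (x(g) = sqrt((1 + 4)*(1/g) + 7)/2 = sqrt(5/g + 7)/2 = sqrt(7 + 5/g)/2)
(x(f(1))*(-110))*v = ((sqrt(7 + 5/((7*1)))/2)*(-110))*(I*sqrt(41)) = ((sqrt(7 + 5/7)/2)*(-110))*(I*sqrt(41)) = ((sqrt(54/7)/2)*(-110))*(I*sqrt(41)) = (((3*sqrt(42)/7)/2)*(-110))*(I*sqrt(41)) = ((3*sqrt(42)/14)*(-110))*(I*sqrt(41)) = (-165*sqrt(42)/7)*(I*sqrt(41)) = -165*I*sqrt(1722)/7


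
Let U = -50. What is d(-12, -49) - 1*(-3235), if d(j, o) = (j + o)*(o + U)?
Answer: 9274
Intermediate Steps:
d(j, o) = (-50 + o)*(j + o) (d(j, o) = (j + o)*(o - 50) = (j + o)*(-50 + o) = (-50 + o)*(j + o))
d(-12, -49) - 1*(-3235) = ((-49)² - 50*(-12) - 50*(-49) - 12*(-49)) - 1*(-3235) = (2401 + 600 + 2450 + 588) + 3235 = 6039 + 3235 = 9274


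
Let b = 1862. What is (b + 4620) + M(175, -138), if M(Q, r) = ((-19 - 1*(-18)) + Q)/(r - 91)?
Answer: 1484204/229 ≈ 6481.2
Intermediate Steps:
M(Q, r) = (-1 + Q)/(-91 + r) (M(Q, r) = ((-19 + 18) + Q)/(-91 + r) = (-1 + Q)/(-91 + r))
(b + 4620) + M(175, -138) = (1862 + 4620) + (-1 + 175)/(-91 - 138) = 6482 + 174/(-229) = 6482 - 1/229*174 = 6482 - 174/229 = 1484204/229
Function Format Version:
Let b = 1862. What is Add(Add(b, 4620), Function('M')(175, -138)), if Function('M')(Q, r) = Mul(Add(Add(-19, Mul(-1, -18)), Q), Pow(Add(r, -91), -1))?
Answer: Rational(1484204, 229) ≈ 6481.2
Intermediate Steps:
Function('M')(Q, r) = Mul(Pow(Add(-91, r), -1), Add(-1, Q)) (Function('M')(Q, r) = Mul(Add(Add(-19, 18), Q), Pow(Add(-91, r), -1)) = Mul(Add(-1, Q), Pow(Add(-91, r), -1)) = Mul(Pow(Add(-91, r), -1), Add(-1, Q)))
Add(Add(b, 4620), Function('M')(175, -138)) = Add(Add(1862, 4620), Mul(Pow(Add(-91, -138), -1), Add(-1, 175))) = Add(6482, Mul(Pow(-229, -1), 174)) = Add(6482, Mul(Rational(-1, 229), 174)) = Add(6482, Rational(-174, 229)) = Rational(1484204, 229)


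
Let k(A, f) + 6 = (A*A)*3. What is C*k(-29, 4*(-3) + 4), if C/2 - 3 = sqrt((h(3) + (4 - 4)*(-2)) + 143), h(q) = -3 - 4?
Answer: 15102 + 10068*sqrt(34) ≈ 73808.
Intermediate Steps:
h(q) = -7
k(A, f) = -6 + 3*A**2 (k(A, f) = -6 + (A*A)*3 = -6 + A**2*3 = -6 + 3*A**2)
C = 6 + 4*sqrt(34) (C = 6 + 2*sqrt((-7 + (4 - 4)*(-2)) + 143) = 6 + 2*sqrt((-7 + 0*(-2)) + 143) = 6 + 2*sqrt((-7 + 0) + 143) = 6 + 2*sqrt(-7 + 143) = 6 + 2*sqrt(136) = 6 + 2*(2*sqrt(34)) = 6 + 4*sqrt(34) ≈ 29.324)
C*k(-29, 4*(-3) + 4) = (6 + 4*sqrt(34))*(-6 + 3*(-29)**2) = (6 + 4*sqrt(34))*(-6 + 3*841) = (6 + 4*sqrt(34))*(-6 + 2523) = (6 + 4*sqrt(34))*2517 = 15102 + 10068*sqrt(34)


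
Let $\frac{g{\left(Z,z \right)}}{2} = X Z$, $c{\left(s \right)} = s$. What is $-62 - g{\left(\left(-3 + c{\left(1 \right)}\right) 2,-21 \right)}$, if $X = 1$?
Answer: $-54$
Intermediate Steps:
$g{\left(Z,z \right)} = 2 Z$ ($g{\left(Z,z \right)} = 2 \cdot 1 Z = 2 Z$)
$-62 - g{\left(\left(-3 + c{\left(1 \right)}\right) 2,-21 \right)} = -62 - 2 \left(-3 + 1\right) 2 = -62 - 2 \left(\left(-2\right) 2\right) = -62 - 2 \left(-4\right) = -62 - -8 = -62 + 8 = -54$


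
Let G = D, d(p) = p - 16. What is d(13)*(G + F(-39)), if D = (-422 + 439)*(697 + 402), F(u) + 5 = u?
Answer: -55917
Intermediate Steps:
F(u) = -5 + u
d(p) = -16 + p
D = 18683 (D = 17*1099 = 18683)
G = 18683
d(13)*(G + F(-39)) = (-16 + 13)*(18683 + (-5 - 39)) = -3*(18683 - 44) = -3*18639 = -55917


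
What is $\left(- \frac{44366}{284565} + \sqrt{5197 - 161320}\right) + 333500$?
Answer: $\frac{94902383134}{284565} + 3 i \sqrt{17347} \approx 3.335 \cdot 10^{5} + 395.12 i$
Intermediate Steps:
$\left(- \frac{44366}{284565} + \sqrt{5197 - 161320}\right) + 333500 = \left(\left(-44366\right) \frac{1}{284565} + \sqrt{-156123}\right) + 333500 = \left(- \frac{44366}{284565} + 3 i \sqrt{17347}\right) + 333500 = \frac{94902383134}{284565} + 3 i \sqrt{17347}$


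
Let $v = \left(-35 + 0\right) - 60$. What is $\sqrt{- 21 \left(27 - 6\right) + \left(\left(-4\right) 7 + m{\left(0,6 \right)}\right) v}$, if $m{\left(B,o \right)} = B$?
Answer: $\sqrt{2219} \approx 47.106$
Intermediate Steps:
$v = -95$ ($v = -35 - 60 = -95$)
$\sqrt{- 21 \left(27 - 6\right) + \left(\left(-4\right) 7 + m{\left(0,6 \right)}\right) v} = \sqrt{- 21 \left(27 - 6\right) + \left(\left(-4\right) 7 + 0\right) \left(-95\right)} = \sqrt{\left(-21\right) 21 + \left(-28 + 0\right) \left(-95\right)} = \sqrt{-441 - -2660} = \sqrt{-441 + 2660} = \sqrt{2219}$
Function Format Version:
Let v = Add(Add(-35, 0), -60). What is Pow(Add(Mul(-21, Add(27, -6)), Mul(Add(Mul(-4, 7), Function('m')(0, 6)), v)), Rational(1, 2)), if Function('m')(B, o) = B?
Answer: Pow(2219, Rational(1, 2)) ≈ 47.106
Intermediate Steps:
v = -95 (v = Add(-35, -60) = -95)
Pow(Add(Mul(-21, Add(27, -6)), Mul(Add(Mul(-4, 7), Function('m')(0, 6)), v)), Rational(1, 2)) = Pow(Add(Mul(-21, Add(27, -6)), Mul(Add(Mul(-4, 7), 0), -95)), Rational(1, 2)) = Pow(Add(Mul(-21, 21), Mul(Add(-28, 0), -95)), Rational(1, 2)) = Pow(Add(-441, Mul(-28, -95)), Rational(1, 2)) = Pow(Add(-441, 2660), Rational(1, 2)) = Pow(2219, Rational(1, 2))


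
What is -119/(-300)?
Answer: 119/300 ≈ 0.39667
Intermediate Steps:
-119/(-300) = -1/300*(-119) = 119/300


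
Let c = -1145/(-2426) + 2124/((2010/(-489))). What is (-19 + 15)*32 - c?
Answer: 315544701/812710 ≈ 388.26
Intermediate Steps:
c = -419571581/812710 (c = -1145*(-1/2426) + 2124/((2010*(-1/489))) = 1145/2426 + 2124/(-670/163) = 1145/2426 + 2124*(-163/670) = 1145/2426 - 173106/335 = -419571581/812710 ≈ -516.26)
(-19 + 15)*32 - c = (-19 + 15)*32 - 1*(-419571581/812710) = -4*32 + 419571581/812710 = -128 + 419571581/812710 = 315544701/812710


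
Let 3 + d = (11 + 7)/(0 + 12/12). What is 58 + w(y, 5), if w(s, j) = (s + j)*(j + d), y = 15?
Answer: 458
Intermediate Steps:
d = 15 (d = -3 + (11 + 7)/(0 + 12/12) = -3 + 18/(0 + 12*(1/12)) = -3 + 18/(0 + 1) = -3 + 18/1 = -3 + 18*1 = -3 + 18 = 15)
w(s, j) = (15 + j)*(j + s) (w(s, j) = (s + j)*(j + 15) = (j + s)*(15 + j) = (15 + j)*(j + s))
58 + w(y, 5) = 58 + (5² + 15*5 + 15*15 + 5*15) = 58 + (25 + 75 + 225 + 75) = 58 + 400 = 458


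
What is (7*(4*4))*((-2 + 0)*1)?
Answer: -224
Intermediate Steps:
(7*(4*4))*((-2 + 0)*1) = (7*16)*(-2*1) = 112*(-2) = -224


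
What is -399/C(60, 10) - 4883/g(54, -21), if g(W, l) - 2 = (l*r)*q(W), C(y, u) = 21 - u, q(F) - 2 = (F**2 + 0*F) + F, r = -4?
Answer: -99664063/2746150 ≈ -36.292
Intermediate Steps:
q(F) = 2 + F + F**2 (q(F) = 2 + ((F**2 + 0*F) + F) = 2 + ((F**2 + 0) + F) = 2 + (F**2 + F) = 2 + (F + F**2) = 2 + F + F**2)
g(W, l) = 2 - 4*l*(2 + W + W**2) (g(W, l) = 2 + (l*(-4))*(2 + W + W**2) = 2 + (-4*l)*(2 + W + W**2) = 2 - 4*l*(2 + W + W**2))
-399/C(60, 10) - 4883/g(54, -21) = -399/(21 - 1*10) - 4883/(2 - 4*(-21)*(2 + 54 + 54**2)) = -399/(21 - 10) - 4883/(2 - 4*(-21)*(2 + 54 + 2916)) = -399/11 - 4883/(2 - 4*(-21)*2972) = -399*1/11 - 4883/(2 + 249648) = -399/11 - 4883/249650 = -99664063/2746150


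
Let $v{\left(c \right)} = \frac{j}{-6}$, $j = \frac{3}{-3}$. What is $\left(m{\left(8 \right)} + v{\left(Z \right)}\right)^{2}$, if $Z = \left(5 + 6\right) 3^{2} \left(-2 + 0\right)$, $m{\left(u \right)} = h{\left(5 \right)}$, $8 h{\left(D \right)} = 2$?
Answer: $\frac{25}{144} \approx 0.17361$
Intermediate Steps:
$h{\left(D \right)} = \frac{1}{4}$ ($h{\left(D \right)} = \frac{1}{8} \cdot 2 = \frac{1}{4}$)
$m{\left(u \right)} = \frac{1}{4}$
$j = -1$ ($j = 3 \left(- \frac{1}{3}\right) = -1$)
$Z = -198$ ($Z = 11 \cdot 9 \left(-2\right) = 11 \left(-18\right) = -198$)
$v{\left(c \right)} = \frac{1}{6}$ ($v{\left(c \right)} = - \frac{1}{-6} = \left(-1\right) \left(- \frac{1}{6}\right) = \frac{1}{6}$)
$\left(m{\left(8 \right)} + v{\left(Z \right)}\right)^{2} = \left(\frac{1}{4} + \frac{1}{6}\right)^{2} = \left(\frac{5}{12}\right)^{2} = \frac{25}{144}$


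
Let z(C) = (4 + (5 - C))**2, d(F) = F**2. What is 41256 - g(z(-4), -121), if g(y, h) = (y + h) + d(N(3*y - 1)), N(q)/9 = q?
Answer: -20697708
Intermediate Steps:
N(q) = 9*q
z(C) = (9 - C)**2
g(y, h) = h + y + (-9 + 27*y)**2 (g(y, h) = (y + h) + (9*(3*y - 1))**2 = (h + y) + (9*(-1 + 3*y))**2 = (h + y) + (-9 + 27*y)**2 = h + y + (-9 + 27*y)**2)
41256 - g(z(-4), -121) = 41256 - (-121 + (-9 - 4)**2 + 81*(-1 + 3*(-9 - 4)**2)**2) = 41256 - (-121 + (-13)**2 + 81*(-1 + 3*(-13)**2)**2) = 41256 - (-121 + 169 + 81*(-1 + 3*169)**2) = 41256 - (-121 + 169 + 81*(-1 + 507)**2) = 41256 - (-121 + 169 + 81*506**2) = 41256 - (-121 + 169 + 81*256036) = 41256 - (-121 + 169 + 20738916) = 41256 - 1*20738964 = 41256 - 20738964 = -20697708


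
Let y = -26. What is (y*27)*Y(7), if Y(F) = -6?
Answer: 4212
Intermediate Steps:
(y*27)*Y(7) = -26*27*(-6) = -702*(-6) = 4212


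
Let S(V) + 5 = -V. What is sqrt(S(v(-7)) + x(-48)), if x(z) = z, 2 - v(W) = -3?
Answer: I*sqrt(58) ≈ 7.6158*I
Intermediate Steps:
v(W) = 5 (v(W) = 2 - 1*(-3) = 2 + 3 = 5)
S(V) = -5 - V
sqrt(S(v(-7)) + x(-48)) = sqrt((-5 - 1*5) - 48) = sqrt((-5 - 5) - 48) = sqrt(-10 - 48) = sqrt(-58) = I*sqrt(58)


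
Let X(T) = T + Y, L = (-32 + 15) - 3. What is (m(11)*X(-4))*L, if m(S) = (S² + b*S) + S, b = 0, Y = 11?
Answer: -18480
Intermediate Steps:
L = -20 (L = -17 - 3 = -20)
X(T) = 11 + T (X(T) = T + 11 = 11 + T)
m(S) = S + S² (m(S) = (S² + 0*S) + S = (S² + 0) + S = S² + S = S + S²)
(m(11)*X(-4))*L = ((11*(1 + 11))*(11 - 4))*(-20) = ((11*12)*7)*(-20) = (132*7)*(-20) = 924*(-20) = -18480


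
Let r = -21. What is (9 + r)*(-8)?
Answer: 96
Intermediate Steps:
(9 + r)*(-8) = (9 - 21)*(-8) = -12*(-8) = 96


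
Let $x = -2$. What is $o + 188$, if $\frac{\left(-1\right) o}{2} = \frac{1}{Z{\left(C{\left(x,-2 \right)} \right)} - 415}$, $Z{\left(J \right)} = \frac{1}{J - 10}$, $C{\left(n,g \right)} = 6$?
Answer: $\frac{312276}{1661} \approx 188.0$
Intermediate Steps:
$Z{\left(J \right)} = \frac{1}{-10 + J}$
$o = \frac{8}{1661}$ ($o = - \frac{2}{\frac{1}{-10 + 6} - 415} = - \frac{2}{\frac{1}{-4} - 415} = - \frac{2}{- \frac{1}{4} - 415} = - \frac{2}{- \frac{1661}{4}} = \left(-2\right) \left(- \frac{4}{1661}\right) = \frac{8}{1661} \approx 0.0048164$)
$o + 188 = \frac{8}{1661} + 188 = \frac{312276}{1661}$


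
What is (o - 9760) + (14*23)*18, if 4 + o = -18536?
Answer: -22504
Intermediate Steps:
o = -18540 (o = -4 - 18536 = -18540)
(o - 9760) + (14*23)*18 = (-18540 - 9760) + (14*23)*18 = -28300 + 322*18 = -28300 + 5796 = -22504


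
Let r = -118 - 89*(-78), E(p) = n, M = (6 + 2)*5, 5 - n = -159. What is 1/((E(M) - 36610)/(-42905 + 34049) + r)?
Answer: 4428/30234895 ≈ 0.00014645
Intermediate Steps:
n = 164 (n = 5 - 1*(-159) = 5 + 159 = 164)
M = 40 (M = 8*5 = 40)
E(p) = 164
r = 6824 (r = -118 + 6942 = 6824)
1/((E(M) - 36610)/(-42905 + 34049) + r) = 1/((164 - 36610)/(-42905 + 34049) + 6824) = 1/(-36446/(-8856) + 6824) = 1/(-36446*(-1/8856) + 6824) = 1/(18223/4428 + 6824) = 1/(30234895/4428) = 4428/30234895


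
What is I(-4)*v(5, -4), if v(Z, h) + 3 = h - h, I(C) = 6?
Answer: -18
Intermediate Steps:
v(Z, h) = -3 (v(Z, h) = -3 + (h - h) = -3 + 0 = -3)
I(-4)*v(5, -4) = 6*(-3) = -18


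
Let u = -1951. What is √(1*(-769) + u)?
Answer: 4*I*√170 ≈ 52.154*I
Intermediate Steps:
√(1*(-769) + u) = √(1*(-769) - 1951) = √(-769 - 1951) = √(-2720) = 4*I*√170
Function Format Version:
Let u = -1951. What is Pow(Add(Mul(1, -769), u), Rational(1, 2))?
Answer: Mul(4, I, Pow(170, Rational(1, 2))) ≈ Mul(52.154, I)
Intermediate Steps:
Pow(Add(Mul(1, -769), u), Rational(1, 2)) = Pow(Add(Mul(1, -769), -1951), Rational(1, 2)) = Pow(Add(-769, -1951), Rational(1, 2)) = Pow(-2720, Rational(1, 2)) = Mul(4, I, Pow(170, Rational(1, 2)))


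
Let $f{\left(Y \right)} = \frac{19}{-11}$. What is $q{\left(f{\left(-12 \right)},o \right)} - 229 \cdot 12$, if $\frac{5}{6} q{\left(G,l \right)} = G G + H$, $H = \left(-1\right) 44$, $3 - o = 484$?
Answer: $- \frac{1692318}{605} \approx -2797.2$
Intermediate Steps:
$o = -481$ ($o = 3 - 484 = -481$)
$f{\left(Y \right)} = - \frac{19}{11}$ ($f{\left(Y \right)} = 19 \left(- \frac{1}{11}\right) = - \frac{19}{11}$)
$H = -44$
$q{\left(G,l \right)} = - \frac{264}{5} + \frac{6 G^{2}}{5}$ ($q{\left(G,l \right)} = \frac{6 \left(G G - 44\right)}{5} = \frac{6 \left(G^{2} - 44\right)}{5} = \frac{6 \left(-44 + G^{2}\right)}{5} = - \frac{264}{5} + \frac{6 G^{2}}{5}$)
$q{\left(f{\left(-12 \right)},o \right)} - 229 \cdot 12 = \left(- \frac{264}{5} + \frac{6 \left(- \frac{19}{11}\right)^{2}}{5}\right) - 229 \cdot 12 = \left(- \frac{264}{5} + \frac{6}{5} \cdot \frac{361}{121}\right) - 2748 = \left(- \frac{264}{5} + \frac{2166}{605}\right) - 2748 = - \frac{29778}{605} - 2748 = - \frac{1692318}{605}$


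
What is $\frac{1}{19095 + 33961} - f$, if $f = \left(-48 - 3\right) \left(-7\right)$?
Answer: $- \frac{18940991}{53056} \approx -357.0$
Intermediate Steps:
$f = 357$ ($f = \left(-48 - 3\right) \left(-7\right) = \left(-51\right) \left(-7\right) = 357$)
$\frac{1}{19095 + 33961} - f = \frac{1}{19095 + 33961} - 357 = \frac{1}{53056} - 357 = - \frac{18940991}{53056}$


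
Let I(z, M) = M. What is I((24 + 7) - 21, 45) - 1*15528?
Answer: -15483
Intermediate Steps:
I((24 + 7) - 21, 45) - 1*15528 = 45 - 1*15528 = 45 - 15528 = -15483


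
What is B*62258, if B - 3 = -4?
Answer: -62258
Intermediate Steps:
B = -1 (B = 3 - 4 = -1)
B*62258 = -1*62258 = -62258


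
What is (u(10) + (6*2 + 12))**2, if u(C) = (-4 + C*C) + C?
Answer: 16900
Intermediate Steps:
u(C) = -4 + C + C**2 (u(C) = (-4 + C**2) + C = -4 + C + C**2)
(u(10) + (6*2 + 12))**2 = ((-4 + 10 + 10**2) + (6*2 + 12))**2 = ((-4 + 10 + 100) + (12 + 12))**2 = (106 + 24)**2 = 130**2 = 16900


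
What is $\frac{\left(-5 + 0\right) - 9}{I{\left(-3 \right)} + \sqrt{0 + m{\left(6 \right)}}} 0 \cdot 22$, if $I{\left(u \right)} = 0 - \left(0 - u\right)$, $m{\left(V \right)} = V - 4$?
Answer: $0$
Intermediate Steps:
$m{\left(V \right)} = -4 + V$
$I{\left(u \right)} = u$ ($I{\left(u \right)} = 0 - - u = 0 + u = u$)
$\frac{\left(-5 + 0\right) - 9}{I{\left(-3 \right)} + \sqrt{0 + m{\left(6 \right)}}} 0 \cdot 22 = \frac{\left(-5 + 0\right) - 9}{-3 + \sqrt{0 + \left(-4 + 6\right)}} 0 \cdot 22 = \frac{-5 - 9}{-3 + \sqrt{0 + 2}} \cdot 0 \cdot 22 = - \frac{14}{-3 + \sqrt{2}} \cdot 0 \cdot 22 = 0 \cdot 22 = 0$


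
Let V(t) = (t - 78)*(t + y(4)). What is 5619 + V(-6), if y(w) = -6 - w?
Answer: 6963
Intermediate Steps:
V(t) = (-78 + t)*(-10 + t) (V(t) = (t - 78)*(t + (-6 - 1*4)) = (-78 + t)*(t + (-6 - 4)) = (-78 + t)*(t - 10) = (-78 + t)*(-10 + t))
5619 + V(-6) = 5619 + (780 + (-6)² - 88*(-6)) = 5619 + (780 + 36 + 528) = 5619 + 1344 = 6963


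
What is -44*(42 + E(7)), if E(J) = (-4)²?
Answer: -2552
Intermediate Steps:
E(J) = 16
-44*(42 + E(7)) = -44*(42 + 16) = -44*58 = -2552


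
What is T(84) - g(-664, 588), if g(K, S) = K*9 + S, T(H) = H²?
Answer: 12444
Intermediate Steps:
g(K, S) = S + 9*K (g(K, S) = 9*K + S = S + 9*K)
T(84) - g(-664, 588) = 84² - (588 + 9*(-664)) = 7056 - (588 - 5976) = 7056 - 1*(-5388) = 7056 + 5388 = 12444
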